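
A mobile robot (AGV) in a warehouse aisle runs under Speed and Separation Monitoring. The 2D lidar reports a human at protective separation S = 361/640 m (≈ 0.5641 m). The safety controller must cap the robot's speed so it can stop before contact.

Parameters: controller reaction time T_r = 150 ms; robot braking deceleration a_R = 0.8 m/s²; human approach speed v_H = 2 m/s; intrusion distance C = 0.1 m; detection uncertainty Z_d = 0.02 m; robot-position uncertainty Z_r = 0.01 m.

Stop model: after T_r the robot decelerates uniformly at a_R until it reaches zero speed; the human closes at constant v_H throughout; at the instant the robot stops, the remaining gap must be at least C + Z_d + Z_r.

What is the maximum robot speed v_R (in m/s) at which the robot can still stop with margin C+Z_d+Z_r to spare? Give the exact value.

v_R_max = 1/20 m/s = 0.0500 m/s

at the boundary: (5/8)·v² + (53/20)·v + (-429/3200) = 0
  disc = (53/20)² − 4·(5/8)·(-429/3200) = 47089/6400 ; √disc = 217/80
  v_R = (−(53/20) + 217/80) / (2·(5/8)) = 1/20 m/s
check:
T_s = v_R/a_R = (1/20)/(4/5) = 0.0625 s
robot covers v_R·T_r = 0.0500·0.1500 = 0.0075 m before braking
braking distance = 0.0500²/(2·0.8000) = 0.0016 m
human closes 2.0000·0.2125 = 0.4250 m
residual clearance needed = 0.1000+0.0200+0.0100 = 0.1300 m
sum ≈ 0.0075+0.0016+0.4250+0.1300 ≈ 0.5641 m = S ✓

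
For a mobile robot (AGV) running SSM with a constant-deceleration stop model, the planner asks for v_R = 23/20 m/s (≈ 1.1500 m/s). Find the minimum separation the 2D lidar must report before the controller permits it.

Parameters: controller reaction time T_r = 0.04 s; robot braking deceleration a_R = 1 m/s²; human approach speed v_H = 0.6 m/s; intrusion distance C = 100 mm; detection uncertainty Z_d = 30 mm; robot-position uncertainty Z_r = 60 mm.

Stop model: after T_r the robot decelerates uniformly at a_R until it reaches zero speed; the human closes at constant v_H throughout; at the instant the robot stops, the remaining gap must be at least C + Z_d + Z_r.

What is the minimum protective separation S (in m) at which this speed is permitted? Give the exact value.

stop time T_s = (23/20)/1 = 1.1500 s
robot in T_r: 1.1500·0.0400 = 0.0460 m
braking distance = 1.1500²/(2·1.0000) = 0.6613 m
human closes 0.6000·1.1900 = 0.7140 m
C+Z_d+Z_r = 0.1000+0.0300+0.0600 = 0.1900 m
S_min ≈ 0.0460+0.6613+0.7140+0.1900  ⇒  S_min = 1289/800 m

S_min = 1289/800 m = 1.6113 m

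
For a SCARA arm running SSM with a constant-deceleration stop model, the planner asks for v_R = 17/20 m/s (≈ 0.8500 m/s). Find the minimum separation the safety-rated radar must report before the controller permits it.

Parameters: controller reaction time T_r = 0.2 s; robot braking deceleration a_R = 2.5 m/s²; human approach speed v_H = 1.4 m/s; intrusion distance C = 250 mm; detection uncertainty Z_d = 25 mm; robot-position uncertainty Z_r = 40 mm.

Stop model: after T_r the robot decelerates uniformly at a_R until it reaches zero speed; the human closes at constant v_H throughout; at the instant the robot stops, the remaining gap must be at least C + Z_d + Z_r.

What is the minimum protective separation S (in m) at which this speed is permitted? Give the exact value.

S_min = 2771/2000 m = 1.3855 m

stop time T_s = (17/20)/(5/2) = 0.3400 s
robot in T_r: 0.8500·0.2000 = 0.1700 m
robot under decel: 0.8500²/(2·2.5000) = 0.1445 m
human closes 1.4000·0.5400 = 0.7560 m
residual clearance needed = 0.2500+0.0250+0.0400 = 0.3150 m
S_min ≈ 0.1700+0.1445+0.7560+0.3150  ⇒  S_min = 2771/2000 m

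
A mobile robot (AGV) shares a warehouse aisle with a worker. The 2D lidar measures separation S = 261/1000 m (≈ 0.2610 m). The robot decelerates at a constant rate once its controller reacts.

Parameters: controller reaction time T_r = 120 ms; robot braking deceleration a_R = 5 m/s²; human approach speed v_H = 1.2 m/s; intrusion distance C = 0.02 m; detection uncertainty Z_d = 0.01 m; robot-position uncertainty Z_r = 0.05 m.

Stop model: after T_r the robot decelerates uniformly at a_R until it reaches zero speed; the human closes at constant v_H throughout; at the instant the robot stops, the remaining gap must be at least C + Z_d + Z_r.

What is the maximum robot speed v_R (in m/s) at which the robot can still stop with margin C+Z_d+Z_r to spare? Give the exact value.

at the boundary: (1/10)·v² + (9/25)·v + (-37/1000) = 0
  disc = (9/25)² − 4·(1/10)·(-37/1000) = 361/2500 ; √disc = 19/50
  v_R = (−(9/25) + 19/50) / (2·(1/10)) = 1/10 m/s
check:
T_s = v_R/a_R = (1/10)/5 = 0.0200 s
reaction-phase robot travel = 0.1000·0.1200 = 0.0120 m
braking distance = 0.1000²/(2·5.0000) = 0.0010 m
person approaches 1.2000·(0.1200+0.0200) = 0.1680 m
residual clearance needed = 0.0200+0.0100+0.0500 = 0.0800 m
sum ≈ 0.0120+0.0010+0.1680+0.0800 ≈ 0.2610 m = S ✓

v_R_max = 1/10 m/s = 0.1000 m/s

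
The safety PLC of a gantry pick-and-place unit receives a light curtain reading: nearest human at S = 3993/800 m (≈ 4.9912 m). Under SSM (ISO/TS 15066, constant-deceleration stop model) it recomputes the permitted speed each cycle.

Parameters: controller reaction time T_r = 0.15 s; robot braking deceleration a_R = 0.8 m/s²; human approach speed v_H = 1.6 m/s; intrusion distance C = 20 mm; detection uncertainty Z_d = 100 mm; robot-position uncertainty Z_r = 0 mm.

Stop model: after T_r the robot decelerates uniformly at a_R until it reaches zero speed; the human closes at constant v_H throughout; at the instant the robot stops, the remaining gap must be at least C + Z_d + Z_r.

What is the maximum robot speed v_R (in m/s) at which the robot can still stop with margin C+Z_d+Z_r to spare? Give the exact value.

at the boundary: (5/8)·v² + (43/20)·v + (-741/160) = 0
  disc = (43/20)² − 4·(5/8)·(-741/160) = 25921/1600 ; √disc = 161/40
  v_R = (−(43/20) + 161/40) / (2·(5/8)) = 3/2 m/s
check:
T_s = v_R/a_R = (3/2)/(4/5) = 1.8750 s
robot in T_r: 1.5000·0.1500 = 0.2250 m
robot covers 1.5000·1.8750 − ½·0.8000·1.8750² = 1.4062 m while stopping
person approaches 1.6000·(0.1500+1.8750) = 3.2400 m
margins: 0.0200+0.1000+0.0000 = 0.1200 m
sum ≈ 0.2250+1.4062+3.2400+0.1200 ≈ 4.9912 m = S ✓

v_R_max = 3/2 m/s = 1.5000 m/s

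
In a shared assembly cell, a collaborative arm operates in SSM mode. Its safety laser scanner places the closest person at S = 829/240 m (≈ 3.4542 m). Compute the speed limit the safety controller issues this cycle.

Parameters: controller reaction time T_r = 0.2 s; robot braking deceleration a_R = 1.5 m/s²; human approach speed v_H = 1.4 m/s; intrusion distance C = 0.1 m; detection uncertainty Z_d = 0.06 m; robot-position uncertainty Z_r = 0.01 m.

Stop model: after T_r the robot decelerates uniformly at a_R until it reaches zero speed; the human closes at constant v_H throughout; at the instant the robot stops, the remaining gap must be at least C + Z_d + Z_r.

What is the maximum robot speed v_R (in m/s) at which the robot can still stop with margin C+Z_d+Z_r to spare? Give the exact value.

v_R_max = 7/4 m/s = 1.7500 m/s

at the boundary: (1/3)·v² + (17/15)·v + (-721/240) = 0
  disc = (17/15)² − 4·(1/3)·(-721/240) = 529/100 ; √disc = 23/10
  v_R = (−(17/15) + 23/10) / (2·(1/3)) = 7/4 m/s
check:
braking lasts T_s = (7/4)/(3/2) = 1.1667 s
robot covers v_R·T_r = 1.7500·0.2000 = 0.3500 m before braking
robot covers 1.7500·1.1667 − ½·1.5000·1.1667² = 1.0208 m while stopping
person approaches 1.4000·(0.2000+1.1667) = 1.9133 m
margins: 0.1000+0.0600+0.0100 = 0.1700 m
sum ≈ 0.3500+1.0208+1.9133+0.1700 ≈ 3.4542 m = S ✓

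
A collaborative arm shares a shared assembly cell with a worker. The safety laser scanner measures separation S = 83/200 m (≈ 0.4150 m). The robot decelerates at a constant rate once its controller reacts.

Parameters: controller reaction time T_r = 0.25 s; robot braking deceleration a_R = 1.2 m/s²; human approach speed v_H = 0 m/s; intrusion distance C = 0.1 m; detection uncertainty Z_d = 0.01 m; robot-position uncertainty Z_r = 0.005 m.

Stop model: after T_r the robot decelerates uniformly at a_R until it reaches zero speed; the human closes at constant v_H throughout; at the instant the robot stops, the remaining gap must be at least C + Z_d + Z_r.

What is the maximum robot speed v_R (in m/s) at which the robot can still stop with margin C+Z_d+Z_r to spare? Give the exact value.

collect terms ⇒ (5/12)·v_R² + (1/4)·v_R + (-3/10) = 0
  disc = (1/4)² − 4·(5/12)·(-3/10) = 9/16 ; √disc = 3/4
  v_R = (−(1/4) + 3/4) / (2·(5/12)) = 3/5 m/s
check:
stop time T_s = (3/5)/(6/5) = 0.5000 s
reaction-phase robot travel = 0.6000·0.2500 = 0.1500 m
braking distance = 0.6000²/(2·1.2000) = 0.1500 m
human closes 0.0000·0.7500 = 0.0000 m
C+Z_d+Z_r = 0.1000+0.0100+0.0050 = 0.1150 m
sum ≈ 0.1500+0.1500+0.0000+0.1150 ≈ 0.4150 m = S ✓

v_R_max = 3/5 m/s = 0.6000 m/s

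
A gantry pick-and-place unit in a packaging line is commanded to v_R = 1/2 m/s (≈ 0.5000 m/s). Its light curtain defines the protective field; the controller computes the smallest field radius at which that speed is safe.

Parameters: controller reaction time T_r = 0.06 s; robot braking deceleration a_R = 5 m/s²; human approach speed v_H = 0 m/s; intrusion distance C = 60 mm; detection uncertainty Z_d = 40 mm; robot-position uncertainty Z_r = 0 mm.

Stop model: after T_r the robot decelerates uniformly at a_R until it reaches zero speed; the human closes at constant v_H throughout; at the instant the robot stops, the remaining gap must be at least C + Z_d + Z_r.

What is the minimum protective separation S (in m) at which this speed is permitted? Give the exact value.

stop time T_s = (1/2)/5 = 0.1000 s
reaction-phase robot travel = 0.5000·0.0600 = 0.0300 m
robot under decel: 0.5000²/(2·5.0000) = 0.0250 m
person approaches 0.0000·(0.0600+0.1000) = 0.0000 m
residual clearance needed = 0.0600+0.0400+0.0000 = 0.1000 m
S_min ≈ 0.0300+0.0250+0.0000+0.1000  ⇒  S_min = 31/200 m

S_min = 31/200 m = 0.1550 m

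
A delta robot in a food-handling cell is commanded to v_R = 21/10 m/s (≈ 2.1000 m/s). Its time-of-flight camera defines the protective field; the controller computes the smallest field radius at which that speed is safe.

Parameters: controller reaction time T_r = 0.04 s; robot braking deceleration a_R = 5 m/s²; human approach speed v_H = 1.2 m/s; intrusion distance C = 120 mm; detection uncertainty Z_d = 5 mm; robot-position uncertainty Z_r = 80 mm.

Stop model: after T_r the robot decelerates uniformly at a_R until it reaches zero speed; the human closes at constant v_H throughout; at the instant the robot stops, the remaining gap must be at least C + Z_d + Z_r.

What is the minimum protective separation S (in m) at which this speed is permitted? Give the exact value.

braking lasts T_s = (21/10)/5 = 0.4200 s
reaction-phase robot travel = 2.1000·0.0400 = 0.0840 m
robot covers 2.1000·0.4200 − ½·5.0000·0.4200² = 0.4410 m while stopping
human closes 1.2000·0.4600 = 0.5520 m
C+Z_d+Z_r = 0.1200+0.0050+0.0800 = 0.2050 m
S_min ≈ 0.0840+0.4410+0.5520+0.2050  ⇒  S_min = 641/500 m

S_min = 641/500 m = 1.2820 m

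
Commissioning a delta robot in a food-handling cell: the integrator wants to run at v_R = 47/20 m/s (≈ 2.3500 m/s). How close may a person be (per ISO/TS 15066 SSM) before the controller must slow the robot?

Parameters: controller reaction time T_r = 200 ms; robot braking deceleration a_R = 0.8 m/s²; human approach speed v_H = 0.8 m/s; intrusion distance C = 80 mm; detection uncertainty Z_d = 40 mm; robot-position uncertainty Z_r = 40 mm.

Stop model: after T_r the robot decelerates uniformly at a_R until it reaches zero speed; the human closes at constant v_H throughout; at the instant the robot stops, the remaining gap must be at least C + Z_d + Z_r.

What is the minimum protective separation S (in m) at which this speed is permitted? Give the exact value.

T_s = v_R/a_R = (47/20)/(4/5) = 2.9375 s
robot covers v_R·T_r = 2.3500·0.2000 = 0.4700 m before braking
braking distance = 2.3500²/(2·0.8000) = 3.4516 m
human over T_r+T_s: 0.8000·(0.2000+2.9375) = 2.5100 m
C+Z_d+Z_r = 0.0800+0.0400+0.0400 = 0.1600 m
S_min ≈ 0.4700+3.4516+2.5100+0.1600  ⇒  S_min = 21093/3200 m

S_min = 21093/3200 m = 6.5916 m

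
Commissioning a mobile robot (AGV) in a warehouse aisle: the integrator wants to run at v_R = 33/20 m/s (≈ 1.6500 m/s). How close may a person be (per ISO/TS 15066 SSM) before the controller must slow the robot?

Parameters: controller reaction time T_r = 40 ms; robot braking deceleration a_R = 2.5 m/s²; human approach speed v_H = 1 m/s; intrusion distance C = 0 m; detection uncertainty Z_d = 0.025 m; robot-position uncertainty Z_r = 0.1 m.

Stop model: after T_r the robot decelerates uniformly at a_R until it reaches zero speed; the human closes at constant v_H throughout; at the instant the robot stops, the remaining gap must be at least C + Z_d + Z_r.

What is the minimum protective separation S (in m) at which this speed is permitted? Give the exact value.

S_min = 2871/2000 m = 1.4355 m

stop time T_s = (33/20)/(5/2) = 0.6600 s
robot covers v_R·T_r = 1.6500·0.0400 = 0.0660 m before braking
robot covers 1.6500·0.6600 − ½·2.5000·0.6600² = 0.5445 m while stopping
human over T_r+T_s: 1.0000·(0.0400+0.6600) = 0.7000 m
C+Z_d+Z_r = 0.0000+0.0250+0.1000 = 0.1250 m
S_min ≈ 0.0660+0.5445+0.7000+0.1250  ⇒  S_min = 2871/2000 m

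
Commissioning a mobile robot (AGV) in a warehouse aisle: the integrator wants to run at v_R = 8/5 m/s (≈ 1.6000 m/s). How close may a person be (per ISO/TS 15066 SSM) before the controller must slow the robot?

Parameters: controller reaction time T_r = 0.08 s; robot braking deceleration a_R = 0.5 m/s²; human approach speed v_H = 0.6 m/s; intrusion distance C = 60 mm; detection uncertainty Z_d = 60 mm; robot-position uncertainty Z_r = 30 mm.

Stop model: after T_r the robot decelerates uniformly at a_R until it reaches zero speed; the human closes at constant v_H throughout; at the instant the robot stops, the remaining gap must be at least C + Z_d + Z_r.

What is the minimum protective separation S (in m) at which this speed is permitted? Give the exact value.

S_min = 2403/500 m = 4.8060 m

braking lasts T_s = (8/5)/(1/2) = 3.2000 s
robot covers v_R·T_r = 1.6000·0.0800 = 0.1280 m before braking
robot covers 1.6000·3.2000 − ½·0.5000·3.2000² = 2.5600 m while stopping
human closes 0.6000·3.2800 = 1.9680 m
margins: 0.0600+0.0600+0.0300 = 0.1500 m
S_min ≈ 0.1280+2.5600+1.9680+0.1500  ⇒  S_min = 2403/500 m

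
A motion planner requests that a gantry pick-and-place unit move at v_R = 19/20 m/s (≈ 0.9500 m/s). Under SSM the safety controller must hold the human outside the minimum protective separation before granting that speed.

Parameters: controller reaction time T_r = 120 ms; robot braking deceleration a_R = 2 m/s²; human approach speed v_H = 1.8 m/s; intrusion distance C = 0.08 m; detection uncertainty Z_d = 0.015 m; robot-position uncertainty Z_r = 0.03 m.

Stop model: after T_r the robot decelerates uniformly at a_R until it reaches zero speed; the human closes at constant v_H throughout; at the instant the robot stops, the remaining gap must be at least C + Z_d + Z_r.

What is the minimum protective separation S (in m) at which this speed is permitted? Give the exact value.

T_s = v_R/a_R = (19/20)/2 = 0.4750 s
robot in T_r: 0.9500·0.1200 = 0.1140 m
braking distance = 0.9500²/(2·2.0000) = 0.2256 m
human over T_r+T_s: 1.8000·(0.1200+0.4750) = 1.0710 m
margins: 0.0800+0.0150+0.0300 = 0.1250 m
S_min ≈ 0.1140+0.2256+1.0710+0.1250  ⇒  S_min = 2457/1600 m

S_min = 2457/1600 m = 1.5356 m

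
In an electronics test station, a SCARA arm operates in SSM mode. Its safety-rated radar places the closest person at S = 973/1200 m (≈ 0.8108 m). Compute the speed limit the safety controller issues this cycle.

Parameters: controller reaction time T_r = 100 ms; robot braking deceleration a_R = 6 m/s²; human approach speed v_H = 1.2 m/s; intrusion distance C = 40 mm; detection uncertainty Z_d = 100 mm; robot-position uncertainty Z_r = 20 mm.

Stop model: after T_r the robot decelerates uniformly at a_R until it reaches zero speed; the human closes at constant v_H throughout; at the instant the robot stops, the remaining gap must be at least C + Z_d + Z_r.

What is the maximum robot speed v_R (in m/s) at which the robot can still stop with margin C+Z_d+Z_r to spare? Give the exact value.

quadratic (1/12)·v² + (3/10)·v + (-637/1200) = 0
  disc = (3/10)² − 4·(1/12)·(-637/1200) = 961/3600 ; √disc = 31/60
  v_R = (−(3/10) + 31/60) / (2·(1/12)) = 13/10 m/s
check:
T_s = v_R/a_R = (13/10)/6 = 0.2167 s
robot covers v_R·T_r = 1.3000·0.1000 = 0.1300 m before braking
robot under decel: 1.3000²/(2·6.0000) = 0.1408 m
human closes 1.2000·0.3167 = 0.3800 m
C+Z_d+Z_r = 0.0400+0.1000+0.0200 = 0.1600 m
sum ≈ 0.1300+0.1408+0.3800+0.1600 ≈ 0.8108 m = S ✓

v_R_max = 13/10 m/s = 1.3000 m/s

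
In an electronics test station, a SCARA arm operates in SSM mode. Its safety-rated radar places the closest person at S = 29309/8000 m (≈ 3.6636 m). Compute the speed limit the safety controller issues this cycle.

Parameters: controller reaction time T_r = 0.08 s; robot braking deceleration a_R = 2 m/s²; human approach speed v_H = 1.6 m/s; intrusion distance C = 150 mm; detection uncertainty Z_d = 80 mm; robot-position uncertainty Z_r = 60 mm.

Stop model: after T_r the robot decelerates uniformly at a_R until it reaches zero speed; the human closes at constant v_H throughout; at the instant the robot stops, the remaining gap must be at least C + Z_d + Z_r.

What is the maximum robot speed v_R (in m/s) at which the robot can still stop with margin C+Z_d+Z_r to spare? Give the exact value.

collect terms ⇒ (1/4)·v_R² + (22/25)·v_R + (-5193/1600) = 0
  disc = (22/25)² − 4·(1/4)·(-5193/1600) = 160801/40000 ; √disc = 401/200
  v_R = (−(22/25) + 401/200) / (2·(1/4)) = 9/4 m/s
check:
braking lasts T_s = (9/4)/2 = 1.1250 s
robot covers v_R·T_r = 2.2500·0.0800 = 0.1800 m before braking
robot covers 2.2500·1.1250 − ½·2.0000·1.1250² = 1.2656 m while stopping
human closes 1.6000·1.2050 = 1.9280 m
C+Z_d+Z_r = 0.1500+0.0800+0.0600 = 0.2900 m
sum ≈ 0.1800+1.2656+1.9280+0.2900 ≈ 3.6636 m = S ✓

v_R_max = 9/4 m/s = 2.2500 m/s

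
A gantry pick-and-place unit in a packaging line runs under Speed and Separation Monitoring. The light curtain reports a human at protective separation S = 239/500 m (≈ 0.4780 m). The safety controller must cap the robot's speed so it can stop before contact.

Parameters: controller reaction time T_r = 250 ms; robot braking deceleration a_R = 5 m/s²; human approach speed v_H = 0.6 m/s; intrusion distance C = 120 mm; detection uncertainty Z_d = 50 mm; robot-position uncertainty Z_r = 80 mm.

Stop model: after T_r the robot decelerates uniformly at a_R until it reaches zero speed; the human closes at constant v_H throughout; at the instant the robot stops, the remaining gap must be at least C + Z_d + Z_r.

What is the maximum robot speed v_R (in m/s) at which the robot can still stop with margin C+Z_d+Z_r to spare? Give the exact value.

quadratic (1/10)·v² + (37/100)·v + (-39/500) = 0
  disc = (37/100)² − 4·(1/10)·(-39/500) = 1681/10000 ; √disc = 41/100
  v_R = (−(37/100) + 41/100) / (2·(1/10)) = 1/5 m/s
check:
braking lasts T_s = (1/5)/5 = 0.0400 s
robot covers v_R·T_r = 0.2000·0.2500 = 0.0500 m before braking
robot under decel: 0.2000²/(2·5.0000) = 0.0040 m
person approaches 0.6000·(0.2500+0.0400) = 0.1740 m
margins: 0.1200+0.0500+0.0800 = 0.2500 m
sum ≈ 0.0500+0.0040+0.1740+0.2500 ≈ 0.4780 m = S ✓

v_R_max = 1/5 m/s = 0.2000 m/s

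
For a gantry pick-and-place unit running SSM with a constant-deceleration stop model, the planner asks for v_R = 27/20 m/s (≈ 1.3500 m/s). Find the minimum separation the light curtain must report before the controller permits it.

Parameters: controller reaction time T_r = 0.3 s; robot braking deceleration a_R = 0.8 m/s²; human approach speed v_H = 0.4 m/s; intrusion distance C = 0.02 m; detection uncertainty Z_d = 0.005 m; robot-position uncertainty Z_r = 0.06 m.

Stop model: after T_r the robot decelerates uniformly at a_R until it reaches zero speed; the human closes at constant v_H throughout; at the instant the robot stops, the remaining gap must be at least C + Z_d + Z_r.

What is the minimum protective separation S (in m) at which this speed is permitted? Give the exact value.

stop time T_s = (27/20)/(4/5) = 1.6875 s
reaction-phase robot travel = 1.3500·0.3000 = 0.4050 m
robot under decel: 1.3500²/(2·0.8000) = 1.1391 m
person approaches 0.4000·(0.3000+1.6875) = 0.7950 m
margins: 0.0200+0.0050+0.0600 = 0.0850 m
S_min ≈ 0.4050+1.1391+0.7950+0.0850  ⇒  S_min = 7757/3200 m

S_min = 7757/3200 m = 2.4241 m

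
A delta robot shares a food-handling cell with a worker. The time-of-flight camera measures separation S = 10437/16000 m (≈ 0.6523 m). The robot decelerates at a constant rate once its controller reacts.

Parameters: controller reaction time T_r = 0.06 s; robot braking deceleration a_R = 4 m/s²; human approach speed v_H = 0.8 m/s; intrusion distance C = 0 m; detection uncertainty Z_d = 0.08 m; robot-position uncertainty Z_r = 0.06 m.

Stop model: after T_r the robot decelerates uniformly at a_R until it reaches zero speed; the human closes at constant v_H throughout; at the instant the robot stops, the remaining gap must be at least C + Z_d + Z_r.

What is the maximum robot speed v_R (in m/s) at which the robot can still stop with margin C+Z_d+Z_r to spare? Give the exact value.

v_R_max = 23/20 m/s = 1.1500 m/s

at the boundary: (1/8)·v² + (13/50)·v + (-7429/16000) = 0
  disc = (13/50)² − 4·(1/8)·(-7429/16000) = 47961/160000 ; √disc = 219/400
  v_R = (−(13/50) + 219/400) / (2·(1/8)) = 23/20 m/s
check:
T_s = v_R/a_R = (23/20)/4 = 0.2875 s
robot covers v_R·T_r = 1.1500·0.0600 = 0.0690 m before braking
robot covers 1.1500·0.2875 − ½·4.0000·0.2875² = 0.1653 m while stopping
human over T_r+T_s: 0.8000·(0.0600+0.2875) = 0.2780 m
margins: 0.0000+0.0800+0.0600 = 0.1400 m
sum ≈ 0.0690+0.1653+0.2780+0.1400 ≈ 0.6523 m = S ✓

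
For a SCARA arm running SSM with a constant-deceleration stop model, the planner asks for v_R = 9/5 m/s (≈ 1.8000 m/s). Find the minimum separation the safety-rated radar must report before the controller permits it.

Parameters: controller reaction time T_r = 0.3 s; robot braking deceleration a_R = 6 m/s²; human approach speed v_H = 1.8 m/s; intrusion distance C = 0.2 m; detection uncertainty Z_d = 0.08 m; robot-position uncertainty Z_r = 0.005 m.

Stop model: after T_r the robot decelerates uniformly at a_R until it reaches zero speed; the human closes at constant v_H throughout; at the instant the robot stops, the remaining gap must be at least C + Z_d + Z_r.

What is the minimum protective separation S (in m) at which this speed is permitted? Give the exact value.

S_min = 87/40 m = 2.1750 m

T_s = v_R/a_R = (9/5)/6 = 0.3000 s
robot in T_r: 1.8000·0.3000 = 0.5400 m
robot under decel: 1.8000²/(2·6.0000) = 0.2700 m
person approaches 1.8000·(0.3000+0.3000) = 1.0800 m
residual clearance needed = 0.2000+0.0800+0.0050 = 0.2850 m
S_min ≈ 0.5400+0.2700+1.0800+0.2850  ⇒  S_min = 87/40 m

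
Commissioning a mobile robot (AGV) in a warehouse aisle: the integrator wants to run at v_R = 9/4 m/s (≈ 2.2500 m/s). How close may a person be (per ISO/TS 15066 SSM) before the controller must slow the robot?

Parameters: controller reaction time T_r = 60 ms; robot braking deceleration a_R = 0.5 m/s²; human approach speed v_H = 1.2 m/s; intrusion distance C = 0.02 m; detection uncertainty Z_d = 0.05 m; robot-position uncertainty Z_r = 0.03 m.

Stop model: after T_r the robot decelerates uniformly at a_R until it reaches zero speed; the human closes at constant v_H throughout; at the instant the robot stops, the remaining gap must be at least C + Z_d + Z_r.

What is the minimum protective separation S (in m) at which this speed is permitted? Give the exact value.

S_min = 21539/2000 m = 10.7695 m

braking lasts T_s = (9/4)/(1/2) = 4.5000 s
robot in T_r: 2.2500·0.0600 = 0.1350 m
robot covers 2.2500·4.5000 − ½·0.5000·4.5000² = 5.0625 m while stopping
human closes 1.2000·4.5600 = 5.4720 m
margins: 0.0200+0.0500+0.0300 = 0.1000 m
S_min ≈ 0.1350+5.0625+5.4720+0.1000  ⇒  S_min = 21539/2000 m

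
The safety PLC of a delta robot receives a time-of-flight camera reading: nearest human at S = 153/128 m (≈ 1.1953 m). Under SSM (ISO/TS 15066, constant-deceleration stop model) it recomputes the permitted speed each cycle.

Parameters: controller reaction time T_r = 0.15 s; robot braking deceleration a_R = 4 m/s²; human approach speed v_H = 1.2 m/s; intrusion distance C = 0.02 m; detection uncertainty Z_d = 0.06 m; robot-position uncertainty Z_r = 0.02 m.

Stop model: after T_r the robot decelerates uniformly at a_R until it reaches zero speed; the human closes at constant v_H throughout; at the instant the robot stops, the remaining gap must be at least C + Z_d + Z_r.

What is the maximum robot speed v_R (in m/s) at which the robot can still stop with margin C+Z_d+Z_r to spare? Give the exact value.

v_R_max = 29/20 m/s = 1.4500 m/s

collect terms ⇒ (1/8)·v_R² + (9/20)·v_R + (-2929/3200) = 0
  disc = (9/20)² − 4·(1/8)·(-2929/3200) = 169/256 ; √disc = 13/16
  v_R = (−(9/20) + 13/16) / (2·(1/8)) = 29/20 m/s
check:
T_s = v_R/a_R = (29/20)/4 = 0.3625 s
reaction-phase robot travel = 1.4500·0.1500 = 0.2175 m
robot under decel: 1.4500²/(2·4.0000) = 0.2628 m
person approaches 1.2000·(0.1500+0.3625) = 0.6150 m
margins: 0.0200+0.0600+0.0200 = 0.1000 m
sum ≈ 0.2175+0.2628+0.6150+0.1000 ≈ 1.1953 m = S ✓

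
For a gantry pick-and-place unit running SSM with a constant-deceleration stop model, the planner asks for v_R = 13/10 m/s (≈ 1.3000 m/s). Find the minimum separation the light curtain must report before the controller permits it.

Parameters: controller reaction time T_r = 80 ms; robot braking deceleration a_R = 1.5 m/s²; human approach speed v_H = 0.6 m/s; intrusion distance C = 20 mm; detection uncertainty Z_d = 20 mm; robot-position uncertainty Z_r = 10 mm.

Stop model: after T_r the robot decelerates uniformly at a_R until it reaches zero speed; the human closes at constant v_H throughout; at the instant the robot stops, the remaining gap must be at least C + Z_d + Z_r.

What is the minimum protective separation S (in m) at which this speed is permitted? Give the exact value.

S_min = 482/375 m = 1.2853 m

T_s = v_R/a_R = (13/10)/(3/2) = 0.8667 s
robot covers v_R·T_r = 1.3000·0.0800 = 0.1040 m before braking
robot under decel: 1.3000²/(2·1.5000) = 0.5633 m
person approaches 0.6000·(0.0800+0.8667) = 0.5680 m
residual clearance needed = 0.0200+0.0200+0.0100 = 0.0500 m
S_min ≈ 0.1040+0.5633+0.5680+0.0500  ⇒  S_min = 482/375 m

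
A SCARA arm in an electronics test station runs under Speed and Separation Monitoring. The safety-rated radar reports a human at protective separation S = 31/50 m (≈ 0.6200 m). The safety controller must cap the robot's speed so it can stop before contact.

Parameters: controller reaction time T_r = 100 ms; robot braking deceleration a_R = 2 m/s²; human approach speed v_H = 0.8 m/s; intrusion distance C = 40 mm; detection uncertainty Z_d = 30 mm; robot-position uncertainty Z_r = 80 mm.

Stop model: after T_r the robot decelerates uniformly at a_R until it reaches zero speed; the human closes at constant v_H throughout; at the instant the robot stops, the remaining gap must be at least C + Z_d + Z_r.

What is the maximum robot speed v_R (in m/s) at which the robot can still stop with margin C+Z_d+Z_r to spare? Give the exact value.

v_R_max = 3/5 m/s = 0.6000 m/s

quadratic (1/4)·v² + (1/2)·v + (-39/100) = 0
  disc = (1/2)² − 4·(1/4)·(-39/100) = 16/25 ; √disc = 4/5
  v_R = (−(1/2) + 4/5) / (2·(1/4)) = 3/5 m/s
check:
stop time T_s = (3/5)/2 = 0.3000 s
robot covers v_R·T_r = 0.6000·0.1000 = 0.0600 m before braking
braking distance = 0.6000²/(2·2.0000) = 0.0900 m
human closes 0.8000·0.4000 = 0.3200 m
margins: 0.0400+0.0300+0.0800 = 0.1500 m
sum ≈ 0.0600+0.0900+0.3200+0.1500 ≈ 0.6200 m = S ✓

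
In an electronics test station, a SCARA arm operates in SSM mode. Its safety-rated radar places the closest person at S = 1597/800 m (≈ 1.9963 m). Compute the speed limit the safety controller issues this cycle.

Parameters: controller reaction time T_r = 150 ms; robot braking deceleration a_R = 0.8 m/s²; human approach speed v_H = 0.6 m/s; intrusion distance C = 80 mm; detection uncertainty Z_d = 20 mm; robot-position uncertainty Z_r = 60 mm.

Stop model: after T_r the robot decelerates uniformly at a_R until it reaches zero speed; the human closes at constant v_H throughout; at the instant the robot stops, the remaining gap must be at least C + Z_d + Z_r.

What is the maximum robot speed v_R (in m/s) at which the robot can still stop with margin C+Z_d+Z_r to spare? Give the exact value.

v_R_max = 11/10 m/s = 1.1000 m/s

at the boundary: (5/8)·v² + (9/10)·v + (-1397/800) = 0
  disc = (9/10)² − 4·(5/8)·(-1397/800) = 8281/1600 ; √disc = 91/40
  v_R = (−(9/10) + 91/40) / (2·(5/8)) = 11/10 m/s
check:
stop time T_s = (11/10)/(4/5) = 1.3750 s
robot in T_r: 1.1000·0.1500 = 0.1650 m
robot covers 1.1000·1.3750 − ½·0.8000·1.3750² = 0.7562 m while stopping
human closes 0.6000·1.5250 = 0.9150 m
C+Z_d+Z_r = 0.0800+0.0200+0.0600 = 0.1600 m
sum ≈ 0.1650+0.7562+0.9150+0.1600 ≈ 1.9963 m = S ✓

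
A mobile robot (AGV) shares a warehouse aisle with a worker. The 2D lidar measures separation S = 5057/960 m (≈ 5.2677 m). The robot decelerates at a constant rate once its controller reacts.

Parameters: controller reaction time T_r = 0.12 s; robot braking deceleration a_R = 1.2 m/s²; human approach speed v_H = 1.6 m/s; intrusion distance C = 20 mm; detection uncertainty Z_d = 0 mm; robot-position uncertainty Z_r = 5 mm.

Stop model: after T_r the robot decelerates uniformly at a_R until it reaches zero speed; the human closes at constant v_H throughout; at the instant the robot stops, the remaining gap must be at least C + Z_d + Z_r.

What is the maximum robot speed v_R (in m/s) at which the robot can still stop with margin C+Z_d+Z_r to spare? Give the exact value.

v_R_max = 43/20 m/s = 2.1500 m/s

collect terms ⇒ (5/12)·v_R² + (109/75)·v_R + (-121217/24000) = 0
  disc = (109/75)² − 4·(5/12)·(-121217/24000) = 421201/40000 ; √disc = 649/200
  v_R = (−(109/75) + 649/200) / (2·(5/12)) = 43/20 m/s
check:
braking lasts T_s = (43/20)/(6/5) = 1.7917 s
robot covers v_R·T_r = 2.1500·0.1200 = 0.2580 m before braking
robot under decel: 2.1500²/(2·1.2000) = 1.9260 m
human closes 1.6000·1.9117 = 3.0587 m
residual clearance needed = 0.0200+0.0000+0.0050 = 0.0250 m
sum ≈ 0.2580+1.9260+3.0587+0.0250 ≈ 5.2677 m = S ✓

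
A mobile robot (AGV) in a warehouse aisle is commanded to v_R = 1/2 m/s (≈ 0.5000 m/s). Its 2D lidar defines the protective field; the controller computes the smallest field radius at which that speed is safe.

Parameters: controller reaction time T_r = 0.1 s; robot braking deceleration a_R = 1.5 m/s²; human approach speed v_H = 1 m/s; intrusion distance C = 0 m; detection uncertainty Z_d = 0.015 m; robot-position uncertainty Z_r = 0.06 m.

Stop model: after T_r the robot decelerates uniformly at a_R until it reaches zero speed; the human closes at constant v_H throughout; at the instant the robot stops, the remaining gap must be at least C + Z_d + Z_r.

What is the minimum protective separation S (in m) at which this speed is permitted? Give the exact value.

S_min = 77/120 m = 0.6417 m

braking lasts T_s = (1/2)/(3/2) = 0.3333 s
reaction-phase robot travel = 0.5000·0.1000 = 0.0500 m
braking distance = 0.5000²/(2·1.5000) = 0.0833 m
person approaches 1.0000·(0.1000+0.3333) = 0.4333 m
C+Z_d+Z_r = 0.0000+0.0150+0.0600 = 0.0750 m
S_min ≈ 0.0500+0.0833+0.4333+0.0750  ⇒  S_min = 77/120 m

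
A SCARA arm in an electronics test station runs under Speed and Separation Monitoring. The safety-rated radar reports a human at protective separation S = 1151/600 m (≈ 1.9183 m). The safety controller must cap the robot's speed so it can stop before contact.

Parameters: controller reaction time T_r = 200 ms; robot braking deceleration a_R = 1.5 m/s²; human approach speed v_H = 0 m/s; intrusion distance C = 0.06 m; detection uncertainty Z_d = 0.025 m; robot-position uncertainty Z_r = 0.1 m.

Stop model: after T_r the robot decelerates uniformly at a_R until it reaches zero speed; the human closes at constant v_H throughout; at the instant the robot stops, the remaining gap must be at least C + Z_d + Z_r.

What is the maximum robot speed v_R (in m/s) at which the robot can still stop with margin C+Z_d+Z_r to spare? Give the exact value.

collect terms ⇒ (1/3)·v_R² + (1/5)·v_R + (-26/15) = 0
  disc = (1/5)² − 4·(1/3)·(-26/15) = 529/225 ; √disc = 23/15
  v_R = (−(1/5) + 23/15) / (2·(1/3)) = 2 m/s
check:
braking lasts T_s = 2/(3/2) = 1.3333 s
robot in T_r: 2.0000·0.2000 = 0.4000 m
robot under decel: 2.0000²/(2·1.5000) = 1.3333 m
human over T_r+T_s: 0.0000·(0.2000+1.3333) = 0.0000 m
C+Z_d+Z_r = 0.0600+0.0250+0.1000 = 0.1850 m
sum ≈ 0.4000+1.3333+0.0000+0.1850 ≈ 1.9183 m = S ✓

v_R_max = 2 m/s = 2.0000 m/s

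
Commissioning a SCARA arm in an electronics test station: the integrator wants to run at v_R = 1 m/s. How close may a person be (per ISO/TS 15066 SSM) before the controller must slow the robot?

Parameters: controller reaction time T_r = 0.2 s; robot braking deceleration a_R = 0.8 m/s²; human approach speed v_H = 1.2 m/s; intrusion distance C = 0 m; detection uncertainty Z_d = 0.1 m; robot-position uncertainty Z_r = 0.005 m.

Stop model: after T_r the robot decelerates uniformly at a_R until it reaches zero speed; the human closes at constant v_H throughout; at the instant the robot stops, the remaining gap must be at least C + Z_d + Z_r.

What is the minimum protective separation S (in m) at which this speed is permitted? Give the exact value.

S_min = 267/100 m = 2.6700 m

stop time T_s = 1/(4/5) = 1.2500 s
reaction-phase robot travel = 1.0000·0.2000 = 0.2000 m
braking distance = 1.0000²/(2·0.8000) = 0.6250 m
human closes 1.2000·1.4500 = 1.7400 m
C+Z_d+Z_r = 0.0000+0.1000+0.0050 = 0.1050 m
S_min ≈ 0.2000+0.6250+1.7400+0.1050  ⇒  S_min = 267/100 m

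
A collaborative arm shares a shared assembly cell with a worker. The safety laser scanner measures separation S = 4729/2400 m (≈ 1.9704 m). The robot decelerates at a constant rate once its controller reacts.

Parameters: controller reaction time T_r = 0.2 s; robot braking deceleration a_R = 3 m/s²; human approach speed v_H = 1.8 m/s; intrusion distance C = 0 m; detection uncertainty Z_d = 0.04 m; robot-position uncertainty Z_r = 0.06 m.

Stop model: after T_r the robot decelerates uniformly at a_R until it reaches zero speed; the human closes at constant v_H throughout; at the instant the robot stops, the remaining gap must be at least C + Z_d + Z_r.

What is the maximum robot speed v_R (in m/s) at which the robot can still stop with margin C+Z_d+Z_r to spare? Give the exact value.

at the boundary: (1/6)·v² + (4/5)·v + (-145/96) = 0
  disc = (4/5)² − 4·(1/6)·(-145/96) = 5929/3600 ; √disc = 77/60
  v_R = (−(4/5) + 77/60) / (2·(1/6)) = 29/20 m/s
check:
T_s = v_R/a_R = (29/20)/3 = 0.4833 s
reaction-phase robot travel = 1.4500·0.2000 = 0.2900 m
robot under decel: 1.4500²/(2·3.0000) = 0.3504 m
human over T_r+T_s: 1.8000·(0.2000+0.4833) = 1.2300 m
margins: 0.0000+0.0400+0.0600 = 0.1000 m
sum ≈ 0.2900+0.3504+1.2300+0.1000 ≈ 1.9704 m = S ✓

v_R_max = 29/20 m/s = 1.4500 m/s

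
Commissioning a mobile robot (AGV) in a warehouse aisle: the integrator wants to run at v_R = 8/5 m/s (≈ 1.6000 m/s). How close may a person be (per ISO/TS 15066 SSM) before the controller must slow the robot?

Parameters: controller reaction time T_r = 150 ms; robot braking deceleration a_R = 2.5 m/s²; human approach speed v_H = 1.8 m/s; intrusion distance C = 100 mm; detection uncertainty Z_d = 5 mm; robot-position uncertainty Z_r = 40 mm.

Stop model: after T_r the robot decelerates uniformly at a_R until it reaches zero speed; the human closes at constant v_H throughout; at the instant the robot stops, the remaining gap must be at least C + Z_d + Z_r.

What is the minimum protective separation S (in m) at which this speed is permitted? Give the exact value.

braking lasts T_s = (8/5)/(5/2) = 0.6400 s
reaction-phase robot travel = 1.6000·0.1500 = 0.2400 m
braking distance = 1.6000²/(2·2.5000) = 0.5120 m
person approaches 1.8000·(0.1500+0.6400) = 1.4220 m
margins: 0.1000+0.0050+0.0400 = 0.1450 m
S_min ≈ 0.2400+0.5120+1.4220+0.1450  ⇒  S_min = 2319/1000 m

S_min = 2319/1000 m = 2.3190 m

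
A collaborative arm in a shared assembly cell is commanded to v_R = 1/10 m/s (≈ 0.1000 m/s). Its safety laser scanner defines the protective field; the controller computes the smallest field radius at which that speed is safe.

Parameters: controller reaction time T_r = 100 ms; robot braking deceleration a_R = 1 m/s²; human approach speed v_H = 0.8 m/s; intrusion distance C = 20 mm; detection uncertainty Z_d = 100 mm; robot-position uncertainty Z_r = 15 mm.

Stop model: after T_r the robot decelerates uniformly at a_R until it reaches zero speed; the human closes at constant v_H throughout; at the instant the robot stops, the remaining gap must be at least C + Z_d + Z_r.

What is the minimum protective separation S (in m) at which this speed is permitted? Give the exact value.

stop time T_s = (1/10)/1 = 0.1000 s
reaction-phase robot travel = 0.1000·0.1000 = 0.0100 m
braking distance = 0.1000²/(2·1.0000) = 0.0050 m
human closes 0.8000·0.2000 = 0.1600 m
margins: 0.0200+0.1000+0.0150 = 0.1350 m
S_min ≈ 0.0100+0.0050+0.1600+0.1350  ⇒  S_min = 31/100 m

S_min = 31/100 m = 0.3100 m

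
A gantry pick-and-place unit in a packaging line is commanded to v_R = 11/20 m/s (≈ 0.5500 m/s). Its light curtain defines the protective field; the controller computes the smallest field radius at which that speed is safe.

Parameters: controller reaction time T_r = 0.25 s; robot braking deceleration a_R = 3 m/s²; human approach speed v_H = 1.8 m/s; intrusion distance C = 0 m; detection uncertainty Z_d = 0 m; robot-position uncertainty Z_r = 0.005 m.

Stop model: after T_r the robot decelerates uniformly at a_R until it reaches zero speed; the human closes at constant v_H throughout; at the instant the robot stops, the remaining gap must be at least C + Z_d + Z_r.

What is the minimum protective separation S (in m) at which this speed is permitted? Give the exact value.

T_s = v_R/a_R = (11/20)/3 = 0.1833 s
robot in T_r: 0.5500·0.2500 = 0.1375 m
robot covers 0.5500·0.1833 − ½·3.0000·0.1833² = 0.0504 m while stopping
human closes 1.8000·0.4333 = 0.7800 m
residual clearance needed = 0.0000+0.0000+0.0050 = 0.0050 m
S_min ≈ 0.1375+0.0504+0.7800+0.0050  ⇒  S_min = 467/480 m

S_min = 467/480 m = 0.9729 m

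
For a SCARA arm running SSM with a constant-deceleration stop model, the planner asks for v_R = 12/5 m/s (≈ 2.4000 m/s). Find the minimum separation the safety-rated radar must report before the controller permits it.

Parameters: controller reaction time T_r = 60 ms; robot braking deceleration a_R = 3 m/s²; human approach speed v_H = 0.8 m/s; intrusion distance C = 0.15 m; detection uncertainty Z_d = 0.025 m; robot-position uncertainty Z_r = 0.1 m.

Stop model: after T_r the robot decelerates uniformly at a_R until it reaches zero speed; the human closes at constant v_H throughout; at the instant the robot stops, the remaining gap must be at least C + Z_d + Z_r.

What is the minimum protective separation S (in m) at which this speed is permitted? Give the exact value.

T_s = v_R/a_R = (12/5)/3 = 0.8000 s
robot covers v_R·T_r = 2.4000·0.0600 = 0.1440 m before braking
robot under decel: 2.4000²/(2·3.0000) = 0.9600 m
human over T_r+T_s: 0.8000·(0.0600+0.8000) = 0.6880 m
C+Z_d+Z_r = 0.1500+0.0250+0.1000 = 0.2750 m
S_min ≈ 0.1440+0.9600+0.6880+0.2750  ⇒  S_min = 2067/1000 m

S_min = 2067/1000 m = 2.0670 m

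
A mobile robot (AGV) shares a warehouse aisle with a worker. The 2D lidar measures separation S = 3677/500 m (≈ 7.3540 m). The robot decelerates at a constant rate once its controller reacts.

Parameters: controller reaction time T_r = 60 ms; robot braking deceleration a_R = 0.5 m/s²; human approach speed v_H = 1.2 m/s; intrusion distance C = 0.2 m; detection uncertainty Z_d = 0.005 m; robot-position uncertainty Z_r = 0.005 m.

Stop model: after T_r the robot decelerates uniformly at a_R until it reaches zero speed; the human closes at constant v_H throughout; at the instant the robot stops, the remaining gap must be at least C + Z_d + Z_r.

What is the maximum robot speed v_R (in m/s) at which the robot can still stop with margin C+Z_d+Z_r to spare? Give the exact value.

v_R_max = 17/10 m/s = 1.7000 m/s

at the boundary: (1)·v² + (123/50)·v + (-884/125) = 0
  disc = (123/50)² − 4·(1)·(-884/125) = 85849/2500 ; √disc = 293/50
  v_R = (−(123/50) + 293/50) / (2·(1)) = 17/10 m/s
check:
stop time T_s = (17/10)/(1/2) = 3.4000 s
reaction-phase robot travel = 1.7000·0.0600 = 0.1020 m
robot under decel: 1.7000²/(2·0.5000) = 2.8900 m
person approaches 1.2000·(0.0600+3.4000) = 4.1520 m
margins: 0.2000+0.0050+0.0050 = 0.2100 m
sum ≈ 0.1020+2.8900+4.1520+0.2100 ≈ 7.3540 m = S ✓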